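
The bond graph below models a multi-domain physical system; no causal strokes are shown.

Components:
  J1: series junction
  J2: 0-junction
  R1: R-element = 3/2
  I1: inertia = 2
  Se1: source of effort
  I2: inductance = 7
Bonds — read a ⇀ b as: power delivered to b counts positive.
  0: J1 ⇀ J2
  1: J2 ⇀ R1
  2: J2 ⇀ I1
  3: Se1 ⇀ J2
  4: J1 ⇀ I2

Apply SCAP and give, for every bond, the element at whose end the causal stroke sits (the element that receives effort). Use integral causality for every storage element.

bond 3 |J2  (source Se1 imposes e)
bond 0 |J1  (0-jn J2 has e-setter on 3)
bond 1 |R1  (J2 effort already set via bond 3)
bond 2 |I1  (0-jn J2 has e-setter on 3)
bond 4 |I2  (closing 1-jn rule on J1)

#0 →J1
#1 →R1
#2 →I1
#3 →J2
#4 →I2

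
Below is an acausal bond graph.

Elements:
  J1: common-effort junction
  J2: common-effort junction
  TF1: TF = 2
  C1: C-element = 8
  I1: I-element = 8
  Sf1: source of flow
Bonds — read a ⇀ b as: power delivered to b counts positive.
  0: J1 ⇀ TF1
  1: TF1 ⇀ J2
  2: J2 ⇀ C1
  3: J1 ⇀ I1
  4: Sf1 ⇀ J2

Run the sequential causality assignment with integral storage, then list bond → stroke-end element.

β0 |J1
β1 |TF1
β2 |J2
β3 |I1
β4 |Sf1

#4 |Sf1  (source Sf1 imposes f)
#2 |J2  (prefer integral on C1)
#1 |TF1  (common-e at J2 fixed by 2)
#0 |J1  (through TF1, causality passes straight; one stroke at TF1)
#3 |I1  (J1 effort already set via bond 0)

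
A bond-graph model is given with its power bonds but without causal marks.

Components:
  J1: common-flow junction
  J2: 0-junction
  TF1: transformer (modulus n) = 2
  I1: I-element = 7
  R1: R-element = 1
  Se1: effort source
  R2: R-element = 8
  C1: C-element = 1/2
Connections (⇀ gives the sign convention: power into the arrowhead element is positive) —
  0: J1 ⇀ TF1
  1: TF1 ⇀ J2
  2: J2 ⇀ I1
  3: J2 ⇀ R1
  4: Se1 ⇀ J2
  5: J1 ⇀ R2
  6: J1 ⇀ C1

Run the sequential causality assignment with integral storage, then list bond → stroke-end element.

b4 stroke→J2  (source Se1 imposes e)
b1 stroke→TF1  (0-jn J2 has e-setter on 4)
b2 stroke→I1  (0-jn J2 has e-setter on 4)
b3 stroke→R1  (0-jn J2 has e-setter on 4)
b0 stroke→J1  (TF TF1: opposite of bond 1)
b6 stroke→J1  (C1 integral (e out))
b5 stroke→R2  (J1 needs exactly one f-in)

b0 stroke at J1
b1 stroke at TF1
b2 stroke at I1
b3 stroke at R1
b4 stroke at J2
b5 stroke at R2
b6 stroke at J1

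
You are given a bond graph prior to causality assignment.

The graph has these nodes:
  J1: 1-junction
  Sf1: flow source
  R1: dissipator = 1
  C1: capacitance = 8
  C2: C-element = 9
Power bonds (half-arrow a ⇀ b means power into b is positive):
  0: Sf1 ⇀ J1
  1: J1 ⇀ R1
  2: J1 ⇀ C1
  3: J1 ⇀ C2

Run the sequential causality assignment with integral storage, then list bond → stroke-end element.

β0 |Sf1  (Sf1: flow source, stroke at near end)
β1 |J1  (J1 flow already set via bond 0)
β2 |J1  (J1 flow already set via bond 0)
β3 |J1  (common-f at J1 fixed by 0)

β0 stroke at Sf1
β1 stroke at J1
β2 stroke at J1
β3 stroke at J1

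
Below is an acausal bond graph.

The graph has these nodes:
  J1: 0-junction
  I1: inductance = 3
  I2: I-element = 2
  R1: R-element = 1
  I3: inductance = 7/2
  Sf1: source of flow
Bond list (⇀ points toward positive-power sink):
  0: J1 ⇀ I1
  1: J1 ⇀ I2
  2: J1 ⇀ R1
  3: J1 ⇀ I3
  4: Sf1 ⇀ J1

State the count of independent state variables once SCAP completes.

b4 →Sf1  (Sf1: flow source, stroke at near end)
b0 →I1  (I1: I, integral causality)
b1 →I2  (I2 outputs flow p/I2)
b3 →I3  (I3 outputs flow p/I3)
b2 →J1  (J1 needs exactly one e-in)

3  (I1, I2, I3 all integral)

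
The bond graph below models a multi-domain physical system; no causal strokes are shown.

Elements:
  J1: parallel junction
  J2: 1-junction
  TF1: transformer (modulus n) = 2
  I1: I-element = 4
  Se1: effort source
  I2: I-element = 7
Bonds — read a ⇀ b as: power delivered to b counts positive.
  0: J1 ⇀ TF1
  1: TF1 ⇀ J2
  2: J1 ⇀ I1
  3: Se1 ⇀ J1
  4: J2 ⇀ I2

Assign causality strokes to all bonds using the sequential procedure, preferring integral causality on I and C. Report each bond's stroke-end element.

#3 |J1  (source Se1 imposes e)
#0 |TF1  (common-e at J1 fixed by 3)
#2 |I1  (J1 effort already set via bond 3)
#1 |J2  (TF1 one-in-one-out from 0)
#4 |I2  (J2: last free bond brings flow in)

β0 stroke at TF1
β1 stroke at J2
β2 stroke at I1
β3 stroke at J1
β4 stroke at I2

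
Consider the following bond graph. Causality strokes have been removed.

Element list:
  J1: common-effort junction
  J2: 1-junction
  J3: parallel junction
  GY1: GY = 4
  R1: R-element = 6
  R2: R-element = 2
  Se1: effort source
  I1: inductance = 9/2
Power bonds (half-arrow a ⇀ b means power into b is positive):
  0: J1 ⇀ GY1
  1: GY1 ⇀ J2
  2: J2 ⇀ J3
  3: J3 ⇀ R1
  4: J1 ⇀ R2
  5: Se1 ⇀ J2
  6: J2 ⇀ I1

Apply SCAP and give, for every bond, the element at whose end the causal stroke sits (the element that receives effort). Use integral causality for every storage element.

b5 stroke→J2  (Se1 fixes effort; stroke away)
b6 stroke→I1  (prefer integral on I1)
b1 stroke→J2  (1-jn J2 has f-setter on 6)
b2 stroke→J2  (J2: bond 6 brought flow, rest push out)
b3 stroke→J3  (J3: last free bond brings effort in)
b0 stroke→J1  (GY GY1: same side as bond 1)
b4 stroke→R2  (0-jn J1 has e-setter on 0)

β0 stroke at J1
β1 stroke at J2
β2 stroke at J2
β3 stroke at J3
β4 stroke at R2
β5 stroke at J2
β6 stroke at I1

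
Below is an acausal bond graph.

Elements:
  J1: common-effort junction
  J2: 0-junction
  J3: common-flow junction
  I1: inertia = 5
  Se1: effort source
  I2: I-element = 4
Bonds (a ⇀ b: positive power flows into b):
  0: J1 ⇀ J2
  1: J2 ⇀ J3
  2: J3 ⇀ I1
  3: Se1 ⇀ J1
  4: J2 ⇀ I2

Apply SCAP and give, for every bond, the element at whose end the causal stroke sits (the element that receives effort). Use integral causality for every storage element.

β0 stroke at J2
β1 stroke at J3
β2 stroke at I1
β3 stroke at J1
β4 stroke at I2

#3 |J1  (Se1 (Se) sets effort on bond)
#0 |J2  (common-e at J1 fixed by 3)
#1 |J3  (J2 effort already set via bond 0)
#4 |I2  (J2: bond 0 brought effort, rest push out)
#2 |I1  (J3: last free bond brings flow in)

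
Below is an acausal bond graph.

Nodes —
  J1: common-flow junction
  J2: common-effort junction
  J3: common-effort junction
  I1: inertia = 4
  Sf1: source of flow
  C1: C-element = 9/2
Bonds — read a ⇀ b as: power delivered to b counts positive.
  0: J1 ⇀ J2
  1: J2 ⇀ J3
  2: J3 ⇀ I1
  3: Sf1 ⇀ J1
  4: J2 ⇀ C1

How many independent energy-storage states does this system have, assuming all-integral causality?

2  (C1, I1 all integral)

bond 3 stroke→Sf1  (Sf1 (Sf) sets flow on bond)
bond 0 stroke→J1  (J1 flow already set via bond 3)
bond 2 stroke→I1  (I1 integral (f out))
bond 1 stroke→J3  (closing 0-jn rule on J3)
bond 4 stroke→J2  (J2: last free bond brings effort in)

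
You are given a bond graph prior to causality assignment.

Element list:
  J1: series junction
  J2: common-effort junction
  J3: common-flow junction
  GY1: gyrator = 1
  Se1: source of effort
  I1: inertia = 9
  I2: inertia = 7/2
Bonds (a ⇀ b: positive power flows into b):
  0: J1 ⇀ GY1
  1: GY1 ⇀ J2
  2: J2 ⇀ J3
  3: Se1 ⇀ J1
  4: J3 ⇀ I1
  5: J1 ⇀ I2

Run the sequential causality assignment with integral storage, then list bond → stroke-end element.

β3 |J1  (Se1 fixes effort; stroke away)
β4 |I1  (I1 outputs flow p/I1)
β2 |J3  (common-f at J3 fixed by 4)
β1 |J2  (J2: last free bond brings effort in)
β0 |J1  (GY1 both-in/both-out from 1)
β5 |I2  (only one flow-in slot at J1)

b0 →J1
b1 →J2
b2 →J3
b3 →J1
b4 →I1
b5 →I2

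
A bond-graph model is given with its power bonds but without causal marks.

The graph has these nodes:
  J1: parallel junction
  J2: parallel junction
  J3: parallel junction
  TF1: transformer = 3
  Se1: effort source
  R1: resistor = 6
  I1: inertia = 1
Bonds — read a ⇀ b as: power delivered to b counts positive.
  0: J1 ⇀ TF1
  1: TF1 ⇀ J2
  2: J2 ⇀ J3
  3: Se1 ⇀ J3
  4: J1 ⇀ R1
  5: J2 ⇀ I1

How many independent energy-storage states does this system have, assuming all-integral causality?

1  (I1 all integral)

β3 stroke at J3  (Se1 (Se) sets effort on bond)
β2 stroke at J2  (0-jn J3 has e-setter on 3)
β1 stroke at TF1  (0-jn J2 has e-setter on 2)
β5 stroke at I1  (common-e at J2 fixed by 2)
β0 stroke at J1  (TF1 one-in-one-out from 1)
β4 stroke at R1  (J1: bond 0 brought effort, rest push out)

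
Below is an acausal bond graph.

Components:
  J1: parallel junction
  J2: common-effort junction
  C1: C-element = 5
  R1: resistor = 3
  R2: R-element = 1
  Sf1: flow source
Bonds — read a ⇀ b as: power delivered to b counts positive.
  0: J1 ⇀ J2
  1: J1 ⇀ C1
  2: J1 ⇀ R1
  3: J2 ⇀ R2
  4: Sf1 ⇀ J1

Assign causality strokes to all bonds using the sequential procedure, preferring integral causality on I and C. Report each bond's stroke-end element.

#0 →J2
#1 →J1
#2 →R1
#3 →R2
#4 →Sf1

b4 stroke→Sf1  (source Sf1 imposes f)
b1 stroke→J1  (C1 outputs effort q/C1)
b0 stroke→J2  (J1: bond 1 brought effort, rest push out)
b2 stroke→R1  (J1: bond 1 brought effort, rest push out)
b3 stroke→R2  (0-jn J2 has e-setter on 0)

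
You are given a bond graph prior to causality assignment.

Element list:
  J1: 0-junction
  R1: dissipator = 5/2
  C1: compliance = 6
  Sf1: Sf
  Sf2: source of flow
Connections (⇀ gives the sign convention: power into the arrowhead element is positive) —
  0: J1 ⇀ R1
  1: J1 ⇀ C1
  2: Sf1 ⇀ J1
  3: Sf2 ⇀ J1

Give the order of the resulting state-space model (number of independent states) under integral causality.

#2 stroke→Sf1  (Sf1 fixes flow; stroke at Sf1)
#3 stroke→Sf2  (Sf2 (Sf) sets flow on bond)
#1 stroke→J1  (C1 outputs effort q/C1)
#0 stroke→R1  (J1 effort already set via bond 1)

1  (C1 all integral)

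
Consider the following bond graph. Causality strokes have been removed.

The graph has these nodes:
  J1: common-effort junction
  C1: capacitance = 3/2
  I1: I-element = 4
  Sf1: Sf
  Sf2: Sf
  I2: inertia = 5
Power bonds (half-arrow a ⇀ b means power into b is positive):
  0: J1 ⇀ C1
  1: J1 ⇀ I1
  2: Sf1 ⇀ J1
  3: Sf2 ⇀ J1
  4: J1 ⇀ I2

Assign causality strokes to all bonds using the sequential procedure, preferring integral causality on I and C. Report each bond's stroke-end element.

β0 stroke at J1
β1 stroke at I1
β2 stroke at Sf1
β3 stroke at Sf2
β4 stroke at I2

#2 stroke→Sf1  (Sf1: flow source, stroke at near end)
#3 stroke→Sf2  (Sf2 (Sf) sets flow on bond)
#0 stroke→J1  (C1: C, integral causality)
#1 stroke→I1  (J1 effort already set via bond 0)
#4 stroke→I2  (J1: bond 0 brought effort, rest push out)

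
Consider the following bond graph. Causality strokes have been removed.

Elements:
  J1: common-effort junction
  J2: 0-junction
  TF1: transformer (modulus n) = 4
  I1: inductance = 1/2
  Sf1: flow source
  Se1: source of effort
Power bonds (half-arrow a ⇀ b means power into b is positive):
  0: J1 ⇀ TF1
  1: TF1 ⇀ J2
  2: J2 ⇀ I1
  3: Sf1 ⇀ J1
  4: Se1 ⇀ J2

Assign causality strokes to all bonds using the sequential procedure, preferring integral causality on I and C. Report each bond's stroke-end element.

bond 3 stroke→Sf1  (Sf1 (Sf) sets flow on bond)
bond 4 stroke→J2  (source Se1 imposes e)
bond 0 stroke→J1  (closing 0-jn rule on J1)
bond 1 stroke→TF1  (J2: bond 4 brought effort, rest push out)
bond 2 stroke→I1  (J2: bond 4 brought effort, rest push out)

β0 stroke→J1
β1 stroke→TF1
β2 stroke→I1
β3 stroke→Sf1
β4 stroke→J2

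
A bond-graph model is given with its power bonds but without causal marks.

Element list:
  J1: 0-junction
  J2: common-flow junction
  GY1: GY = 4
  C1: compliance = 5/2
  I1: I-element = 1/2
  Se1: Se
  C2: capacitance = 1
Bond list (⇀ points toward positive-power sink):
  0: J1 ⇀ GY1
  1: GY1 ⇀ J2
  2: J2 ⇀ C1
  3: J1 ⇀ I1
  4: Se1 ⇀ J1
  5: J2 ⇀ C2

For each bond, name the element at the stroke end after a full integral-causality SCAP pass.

#0 |GY1
#1 |GY1
#2 |J2
#3 |I1
#4 |J1
#5 |J2

bond 4 stroke→J1  (source Se1 imposes e)
bond 0 stroke→GY1  (common-e at J1 fixed by 4)
bond 3 stroke→I1  (J1 effort already set via bond 4)
bond 1 stroke→GY1  (GY1: gyrator matches bond 0)
bond 2 stroke→J2  (J2: bond 1 brought flow, rest push out)
bond 5 stroke→J2  (1-jn J2 has f-setter on 1)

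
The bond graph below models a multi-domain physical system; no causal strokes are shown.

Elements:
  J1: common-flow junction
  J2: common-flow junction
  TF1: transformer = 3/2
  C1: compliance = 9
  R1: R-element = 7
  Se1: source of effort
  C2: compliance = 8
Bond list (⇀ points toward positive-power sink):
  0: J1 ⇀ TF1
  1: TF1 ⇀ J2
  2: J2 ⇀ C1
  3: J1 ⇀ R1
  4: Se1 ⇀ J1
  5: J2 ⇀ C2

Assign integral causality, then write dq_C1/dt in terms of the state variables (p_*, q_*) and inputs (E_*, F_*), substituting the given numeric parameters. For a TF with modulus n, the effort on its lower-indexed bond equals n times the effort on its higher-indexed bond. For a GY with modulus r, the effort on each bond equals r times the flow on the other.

b4 |J1  (source Se1 imposes e)
b2 |J2  (prefer integral on C1)
b5 |J2  (prefer integral on C2)
b1 |TF1  (closing 1-jn rule on J2)
b0 |J1  (TF1: transformer flips bond 1)
b3 |R1  (only one flow-in slot at J1)

dq_C1/dt = 3*E_Se1/14 - q_C1/28 - 9*q_C2/224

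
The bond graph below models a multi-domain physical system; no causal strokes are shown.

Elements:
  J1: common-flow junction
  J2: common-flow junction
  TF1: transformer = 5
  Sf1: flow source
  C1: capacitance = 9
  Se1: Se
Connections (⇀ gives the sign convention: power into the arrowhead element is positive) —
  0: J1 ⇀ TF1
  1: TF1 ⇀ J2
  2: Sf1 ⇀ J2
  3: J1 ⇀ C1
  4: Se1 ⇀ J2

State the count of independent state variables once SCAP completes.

1  (C1 all integral)

bond 2 →Sf1  (Sf1 (Sf) sets flow on bond)
bond 4 →J2  (Se1: effort source, stroke at far end)
bond 1 →J2  (J2: bond 2 brought flow, rest push out)
bond 0 →TF1  (TF TF1: opposite of bond 1)
bond 3 →J1  (common-f at J1 fixed by 0)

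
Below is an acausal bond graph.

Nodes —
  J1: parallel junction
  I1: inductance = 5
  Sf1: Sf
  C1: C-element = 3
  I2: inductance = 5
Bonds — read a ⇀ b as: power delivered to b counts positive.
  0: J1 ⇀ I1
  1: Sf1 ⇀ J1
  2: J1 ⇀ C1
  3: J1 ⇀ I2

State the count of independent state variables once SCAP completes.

3  (C1, I1, I2 all integral)

bond 1 stroke at Sf1  (Sf1 (Sf) sets flow on bond)
bond 0 stroke at I1  (I1 integral (f out))
bond 2 stroke at J1  (C1 integral (e out))
bond 3 stroke at I2  (J1 effort already set via bond 2)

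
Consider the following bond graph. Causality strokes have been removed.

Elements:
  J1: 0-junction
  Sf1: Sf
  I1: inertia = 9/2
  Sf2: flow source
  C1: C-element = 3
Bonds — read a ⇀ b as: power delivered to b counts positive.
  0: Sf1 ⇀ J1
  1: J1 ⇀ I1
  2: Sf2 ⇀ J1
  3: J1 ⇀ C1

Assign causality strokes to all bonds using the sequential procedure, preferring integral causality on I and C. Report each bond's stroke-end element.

#0 stroke at Sf1  (Sf1: flow source, stroke at near end)
#2 stroke at Sf2  (Sf2 (Sf) sets flow on bond)
#1 stroke at I1  (I1 outputs flow p/I1)
#3 stroke at J1  (closing 0-jn rule on J1)

b0 |Sf1
b1 |I1
b2 |Sf2
b3 |J1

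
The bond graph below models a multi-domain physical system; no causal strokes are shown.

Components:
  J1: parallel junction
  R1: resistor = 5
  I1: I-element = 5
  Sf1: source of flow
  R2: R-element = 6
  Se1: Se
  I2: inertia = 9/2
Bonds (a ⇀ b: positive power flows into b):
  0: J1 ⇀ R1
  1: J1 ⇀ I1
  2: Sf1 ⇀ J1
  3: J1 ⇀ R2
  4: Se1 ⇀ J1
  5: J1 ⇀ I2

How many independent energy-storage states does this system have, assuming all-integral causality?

β2 |Sf1  (Sf1 fixes flow; stroke at Sf1)
β4 |J1  (Se1 (Se) sets effort on bond)
β0 |R1  (0-jn J1 has e-setter on 4)
β1 |I1  (J1: bond 4 brought effort, rest push out)
β3 |R2  (common-e at J1 fixed by 4)
β5 |I2  (J1 effort already set via bond 4)

2  (I1, I2 all integral)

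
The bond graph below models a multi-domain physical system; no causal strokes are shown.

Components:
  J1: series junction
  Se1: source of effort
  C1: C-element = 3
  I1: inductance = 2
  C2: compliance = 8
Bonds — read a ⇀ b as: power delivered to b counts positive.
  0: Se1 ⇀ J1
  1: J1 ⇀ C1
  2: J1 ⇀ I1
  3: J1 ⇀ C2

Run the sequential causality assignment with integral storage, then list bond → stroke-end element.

β0 →J1
β1 →J1
β2 →I1
β3 →J1

β0 stroke→J1  (Se1: effort source, stroke at far end)
β1 stroke→J1  (C1 integral (e out))
β2 stroke→I1  (prefer integral on I1)
β3 stroke→J1  (common-f at J1 fixed by 2)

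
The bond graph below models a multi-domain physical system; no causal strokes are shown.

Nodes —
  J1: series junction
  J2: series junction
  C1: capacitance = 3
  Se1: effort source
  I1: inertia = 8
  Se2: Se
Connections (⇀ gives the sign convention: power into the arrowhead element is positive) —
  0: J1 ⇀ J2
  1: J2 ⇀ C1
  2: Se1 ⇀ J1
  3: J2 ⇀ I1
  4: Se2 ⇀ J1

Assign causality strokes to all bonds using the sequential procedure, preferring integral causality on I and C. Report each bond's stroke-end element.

b0 →J2
b1 →J2
b2 →J1
b3 →I1
b4 →J1

bond 2 |J1  (Se1: effort source, stroke at far end)
bond 4 |J1  (source Se2 imposes e)
bond 0 |J2  (J1 needs exactly one f-in)
bond 1 |J2  (C1 outputs effort q/C1)
bond 3 |I1  (J2 needs exactly one f-in)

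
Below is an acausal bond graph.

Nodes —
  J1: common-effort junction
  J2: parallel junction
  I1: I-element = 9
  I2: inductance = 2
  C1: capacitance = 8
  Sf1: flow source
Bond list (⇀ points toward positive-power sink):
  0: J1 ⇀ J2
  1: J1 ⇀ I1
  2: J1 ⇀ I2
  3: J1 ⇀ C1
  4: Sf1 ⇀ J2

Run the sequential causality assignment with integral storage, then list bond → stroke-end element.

b4 →Sf1  (Sf1: flow source, stroke at near end)
b0 →J2  (J2: last free bond brings effort in)
b1 →I1  (I1 integral (f out))
b2 →I2  (prefer integral on I2)
b3 →J1  (only one effort-in slot at J1)

b0 stroke at J2
b1 stroke at I1
b2 stroke at I2
b3 stroke at J1
b4 stroke at Sf1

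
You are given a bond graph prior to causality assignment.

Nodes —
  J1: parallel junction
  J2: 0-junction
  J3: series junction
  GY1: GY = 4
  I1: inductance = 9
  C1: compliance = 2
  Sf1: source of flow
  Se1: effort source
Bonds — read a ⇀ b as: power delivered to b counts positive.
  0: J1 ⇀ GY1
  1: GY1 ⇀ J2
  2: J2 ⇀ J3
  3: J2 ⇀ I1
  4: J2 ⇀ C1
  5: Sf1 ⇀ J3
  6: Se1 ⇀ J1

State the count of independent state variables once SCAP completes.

#5 |Sf1  (source Sf1 imposes f)
#6 |J1  (Se1 fixes effort; stroke away)
#0 |GY1  (J1 effort already set via bond 6)
#2 |J3  (1-jn J3 has f-setter on 5)
#1 |GY1  (GY1 both-in/both-out from 0)
#3 |I1  (I1 integral (f out))
#4 |J2  (closing 0-jn rule on J2)

2  (C1, I1 all integral)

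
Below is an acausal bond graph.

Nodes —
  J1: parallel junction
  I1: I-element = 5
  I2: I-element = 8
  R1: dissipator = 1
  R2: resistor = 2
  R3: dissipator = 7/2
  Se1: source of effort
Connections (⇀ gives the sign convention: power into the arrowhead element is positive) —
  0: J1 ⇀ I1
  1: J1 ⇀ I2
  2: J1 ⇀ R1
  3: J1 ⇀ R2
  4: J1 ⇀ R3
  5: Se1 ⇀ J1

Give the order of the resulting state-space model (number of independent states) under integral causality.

bond 5 stroke at J1  (Se1 (Se) sets effort on bond)
bond 0 stroke at I1  (0-jn J1 has e-setter on 5)
bond 1 stroke at I2  (J1: bond 5 brought effort, rest push out)
bond 2 stroke at R1  (common-e at J1 fixed by 5)
bond 3 stroke at R2  (common-e at J1 fixed by 5)
bond 4 stroke at R3  (J1: bond 5 brought effort, rest push out)

2  (I1, I2 all integral)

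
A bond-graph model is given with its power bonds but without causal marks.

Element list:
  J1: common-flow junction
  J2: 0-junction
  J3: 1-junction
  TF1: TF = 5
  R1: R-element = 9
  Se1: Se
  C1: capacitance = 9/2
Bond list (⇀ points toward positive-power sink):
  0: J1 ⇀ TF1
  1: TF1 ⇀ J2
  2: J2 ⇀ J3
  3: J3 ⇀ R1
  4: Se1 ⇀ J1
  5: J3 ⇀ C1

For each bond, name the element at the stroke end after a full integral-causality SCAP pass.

β0 →TF1
β1 →J2
β2 →J3
β3 →R1
β4 →J1
β5 →J3

bond 4 stroke at J1  (Se1 fixes effort; stroke away)
bond 0 stroke at TF1  (only one flow-in slot at J1)
bond 1 stroke at J2  (TF1: transformer flips bond 0)
bond 2 stroke at J3  (J2 effort already set via bond 1)
bond 5 stroke at J3  (C1: C, integral causality)
bond 3 stroke at R1  (closing 1-jn rule on J3)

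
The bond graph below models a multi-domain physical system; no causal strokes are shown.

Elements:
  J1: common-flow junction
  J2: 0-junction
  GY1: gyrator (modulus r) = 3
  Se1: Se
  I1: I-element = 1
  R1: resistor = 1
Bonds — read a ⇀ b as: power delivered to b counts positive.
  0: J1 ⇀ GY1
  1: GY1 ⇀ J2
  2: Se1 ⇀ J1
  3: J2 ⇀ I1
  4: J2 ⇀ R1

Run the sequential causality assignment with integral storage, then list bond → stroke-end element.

β0 stroke at GY1
β1 stroke at GY1
β2 stroke at J1
β3 stroke at I1
β4 stroke at J2

b2 stroke at J1  (Se1 fixes effort; stroke away)
b0 stroke at GY1  (only one flow-in slot at J1)
b1 stroke at GY1  (GY1: gyrator matches bond 0)
b3 stroke at I1  (I1 outputs flow p/I1)
b4 stroke at J2  (J2: last free bond brings effort in)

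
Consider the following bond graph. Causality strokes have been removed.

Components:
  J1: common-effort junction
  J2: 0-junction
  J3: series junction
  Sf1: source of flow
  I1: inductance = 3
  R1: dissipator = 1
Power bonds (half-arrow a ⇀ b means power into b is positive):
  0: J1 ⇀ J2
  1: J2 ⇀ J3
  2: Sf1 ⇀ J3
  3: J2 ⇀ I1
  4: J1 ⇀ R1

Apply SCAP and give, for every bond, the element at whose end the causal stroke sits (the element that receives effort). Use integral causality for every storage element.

b0 →J2
b1 →J3
b2 →Sf1
b3 →I1
b4 →J1

#2 stroke at Sf1  (Sf1 (Sf) sets flow on bond)
#1 stroke at J3  (common-f at J3 fixed by 2)
#3 stroke at I1  (prefer integral on I1)
#0 stroke at J2  (J2: last free bond brings effort in)
#4 stroke at J1  (J1: last free bond brings effort in)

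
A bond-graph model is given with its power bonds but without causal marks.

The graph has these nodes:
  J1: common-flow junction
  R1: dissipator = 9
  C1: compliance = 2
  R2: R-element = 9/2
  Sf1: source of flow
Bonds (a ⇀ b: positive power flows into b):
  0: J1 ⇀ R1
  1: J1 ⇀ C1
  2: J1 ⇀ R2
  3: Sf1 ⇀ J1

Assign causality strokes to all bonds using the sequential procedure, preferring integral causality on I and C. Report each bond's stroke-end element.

bond 3 →Sf1  (source Sf1 imposes f)
bond 0 →J1  (J1 flow already set via bond 3)
bond 1 →J1  (J1 flow already set via bond 3)
bond 2 →J1  (J1 flow already set via bond 3)

β0 stroke→J1
β1 stroke→J1
β2 stroke→J1
β3 stroke→Sf1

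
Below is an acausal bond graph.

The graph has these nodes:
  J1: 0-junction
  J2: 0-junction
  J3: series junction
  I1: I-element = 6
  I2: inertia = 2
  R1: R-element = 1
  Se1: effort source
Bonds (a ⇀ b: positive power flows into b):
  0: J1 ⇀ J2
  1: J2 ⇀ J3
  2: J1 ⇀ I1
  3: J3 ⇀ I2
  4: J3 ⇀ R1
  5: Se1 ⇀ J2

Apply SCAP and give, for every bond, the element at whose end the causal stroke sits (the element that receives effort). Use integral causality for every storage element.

b5 →J2  (Se1: effort source, stroke at far end)
b0 →J1  (common-e at J2 fixed by 5)
b1 →J3  (J2: bond 5 brought effort, rest push out)
b2 →I1  (J1: bond 0 brought effort, rest push out)
b3 →I2  (I2 outputs flow p/I2)
b4 →J3  (J3 flow already set via bond 3)

bond 0 stroke→J1
bond 1 stroke→J3
bond 2 stroke→I1
bond 3 stroke→I2
bond 4 stroke→J3
bond 5 stroke→J2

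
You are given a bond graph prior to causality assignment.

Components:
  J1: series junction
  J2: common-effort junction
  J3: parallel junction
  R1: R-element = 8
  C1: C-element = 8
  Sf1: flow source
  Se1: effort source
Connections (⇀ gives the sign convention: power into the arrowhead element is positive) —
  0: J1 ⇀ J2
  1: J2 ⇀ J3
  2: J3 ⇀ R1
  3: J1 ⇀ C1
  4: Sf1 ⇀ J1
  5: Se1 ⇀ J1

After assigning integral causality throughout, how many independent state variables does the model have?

β4 stroke→Sf1  (Sf1 (Sf) sets flow on bond)
β5 stroke→J1  (source Se1 imposes e)
β0 stroke→J1  (common-f at J1 fixed by 4)
β3 stroke→J1  (J1: bond 4 brought flow, rest push out)
β1 stroke→J2  (J2 needs exactly one e-in)
β2 stroke→J3  (J3 needs exactly one e-in)

1  (C1 all integral)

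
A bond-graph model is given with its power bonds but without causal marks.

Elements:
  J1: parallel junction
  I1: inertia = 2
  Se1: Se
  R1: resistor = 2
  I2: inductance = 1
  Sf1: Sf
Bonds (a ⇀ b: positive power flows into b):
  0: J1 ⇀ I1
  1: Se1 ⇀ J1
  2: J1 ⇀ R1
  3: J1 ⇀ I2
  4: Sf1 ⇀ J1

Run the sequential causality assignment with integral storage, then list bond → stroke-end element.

#0 stroke→I1
#1 stroke→J1
#2 stroke→R1
#3 stroke→I2
#4 stroke→Sf1

b1 →J1  (Se1 (Se) sets effort on bond)
b4 →Sf1  (Sf1 (Sf) sets flow on bond)
b0 →I1  (J1 effort already set via bond 1)
b2 →R1  (J1 effort already set via bond 1)
b3 →I2  (common-e at J1 fixed by 1)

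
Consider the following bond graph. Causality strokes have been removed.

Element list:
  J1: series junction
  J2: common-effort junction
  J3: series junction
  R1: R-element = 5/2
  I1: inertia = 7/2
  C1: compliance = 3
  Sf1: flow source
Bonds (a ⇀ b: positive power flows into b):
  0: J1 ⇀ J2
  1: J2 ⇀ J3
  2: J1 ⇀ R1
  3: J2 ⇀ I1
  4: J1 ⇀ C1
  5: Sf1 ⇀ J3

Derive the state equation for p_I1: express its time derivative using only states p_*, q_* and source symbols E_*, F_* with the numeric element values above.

dp_I1/dt = -5*F_Sf1/2 - 5*p_I1/7 - q_C1/3

β5 stroke at Sf1  (Sf1 (Sf) sets flow on bond)
β1 stroke at J3  (common-f at J3 fixed by 5)
β3 stroke at I1  (prefer integral on I1)
β0 stroke at J2  (only one effort-in slot at J2)
β2 stroke at J1  (1-jn J1 has f-setter on 0)
β4 stroke at J1  (J1 flow already set via bond 0)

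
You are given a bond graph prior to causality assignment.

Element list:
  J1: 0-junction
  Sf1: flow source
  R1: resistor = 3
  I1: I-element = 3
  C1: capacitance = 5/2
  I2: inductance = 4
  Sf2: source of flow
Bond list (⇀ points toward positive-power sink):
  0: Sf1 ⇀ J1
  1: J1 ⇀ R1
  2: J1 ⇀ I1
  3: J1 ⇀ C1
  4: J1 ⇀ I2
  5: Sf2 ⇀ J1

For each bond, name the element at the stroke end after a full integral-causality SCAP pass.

bond 0 stroke at Sf1
bond 1 stroke at R1
bond 2 stroke at I1
bond 3 stroke at J1
bond 4 stroke at I2
bond 5 stroke at Sf2

bond 0 →Sf1  (Sf1 fixes flow; stroke at Sf1)
bond 5 →Sf2  (source Sf2 imposes f)
bond 2 →I1  (I1 outputs flow p/I1)
bond 3 →J1  (prefer integral on C1)
bond 1 →R1  (J1 effort already set via bond 3)
bond 4 →I2  (J1: bond 3 brought effort, rest push out)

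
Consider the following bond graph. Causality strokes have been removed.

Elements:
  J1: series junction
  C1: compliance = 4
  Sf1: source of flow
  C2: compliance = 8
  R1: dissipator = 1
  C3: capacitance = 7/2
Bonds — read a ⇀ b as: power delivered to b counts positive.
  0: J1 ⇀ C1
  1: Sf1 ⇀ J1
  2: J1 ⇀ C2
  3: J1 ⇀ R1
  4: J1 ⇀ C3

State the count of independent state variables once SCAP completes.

β1 |Sf1  (Sf1 fixes flow; stroke at Sf1)
β0 |J1  (1-jn J1 has f-setter on 1)
β2 |J1  (J1 flow already set via bond 1)
β3 |J1  (J1: bond 1 brought flow, rest push out)
β4 |J1  (J1 flow already set via bond 1)

3  (C1, C2, C3 all integral)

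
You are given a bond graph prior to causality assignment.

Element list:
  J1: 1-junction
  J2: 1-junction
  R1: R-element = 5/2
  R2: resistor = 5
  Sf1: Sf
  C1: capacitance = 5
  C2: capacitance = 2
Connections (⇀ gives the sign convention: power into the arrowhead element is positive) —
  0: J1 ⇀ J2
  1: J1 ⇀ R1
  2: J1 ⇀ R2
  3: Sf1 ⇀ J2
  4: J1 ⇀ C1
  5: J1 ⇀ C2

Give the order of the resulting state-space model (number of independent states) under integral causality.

2  (C1, C2 all integral)

#3 |Sf1  (Sf1: flow source, stroke at near end)
#0 |J2  (common-f at J2 fixed by 3)
#1 |J1  (common-f at J1 fixed by 0)
#2 |J1  (1-jn J1 has f-setter on 0)
#4 |J1  (J1 flow already set via bond 0)
#5 |J1  (J1: bond 0 brought flow, rest push out)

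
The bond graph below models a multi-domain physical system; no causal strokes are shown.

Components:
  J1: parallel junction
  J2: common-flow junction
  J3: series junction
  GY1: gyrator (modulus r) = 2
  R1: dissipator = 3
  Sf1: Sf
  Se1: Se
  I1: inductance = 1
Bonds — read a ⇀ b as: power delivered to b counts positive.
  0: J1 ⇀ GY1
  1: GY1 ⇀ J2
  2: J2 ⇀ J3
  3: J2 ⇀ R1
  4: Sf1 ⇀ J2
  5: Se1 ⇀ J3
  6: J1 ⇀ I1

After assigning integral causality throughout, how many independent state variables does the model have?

1  (I1 all integral)

#4 →Sf1  (Sf1 fixes flow; stroke at Sf1)
#5 →J3  (Se1 fixes effort; stroke away)
#1 →J2  (1-jn J2 has f-setter on 4)
#2 →J2  (J2 flow already set via bond 4)
#3 →J2  (J2 flow already set via bond 4)
#0 →J1  (GY GY1: same side as bond 1)
#6 →I1  (0-jn J1 has e-setter on 0)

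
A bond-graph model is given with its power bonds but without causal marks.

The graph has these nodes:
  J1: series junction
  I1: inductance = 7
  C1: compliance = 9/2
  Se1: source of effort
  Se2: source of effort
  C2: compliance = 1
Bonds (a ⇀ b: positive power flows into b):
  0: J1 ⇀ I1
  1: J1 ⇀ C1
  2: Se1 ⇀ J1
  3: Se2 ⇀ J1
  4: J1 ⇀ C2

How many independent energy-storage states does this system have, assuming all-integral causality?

3  (C1, C2, I1 all integral)

bond 2 stroke→J1  (Se1: effort source, stroke at far end)
bond 3 stroke→J1  (Se2 fixes effort; stroke away)
bond 0 stroke→I1  (I1: I, integral causality)
bond 1 stroke→J1  (1-jn J1 has f-setter on 0)
bond 4 stroke→J1  (J1 flow already set via bond 0)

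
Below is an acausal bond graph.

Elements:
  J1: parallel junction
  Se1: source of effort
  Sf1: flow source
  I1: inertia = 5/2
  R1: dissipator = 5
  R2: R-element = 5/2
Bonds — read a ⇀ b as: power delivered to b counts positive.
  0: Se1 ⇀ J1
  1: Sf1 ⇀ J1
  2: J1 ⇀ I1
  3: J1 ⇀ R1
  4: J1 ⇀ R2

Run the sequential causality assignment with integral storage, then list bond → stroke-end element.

#0 stroke→J1
#1 stroke→Sf1
#2 stroke→I1
#3 stroke→R1
#4 stroke→R2

β0 →J1  (Se1: effort source, stroke at far end)
β1 →Sf1  (Sf1 fixes flow; stroke at Sf1)
β2 →I1  (J1 effort already set via bond 0)
β3 →R1  (common-e at J1 fixed by 0)
β4 →R2  (common-e at J1 fixed by 0)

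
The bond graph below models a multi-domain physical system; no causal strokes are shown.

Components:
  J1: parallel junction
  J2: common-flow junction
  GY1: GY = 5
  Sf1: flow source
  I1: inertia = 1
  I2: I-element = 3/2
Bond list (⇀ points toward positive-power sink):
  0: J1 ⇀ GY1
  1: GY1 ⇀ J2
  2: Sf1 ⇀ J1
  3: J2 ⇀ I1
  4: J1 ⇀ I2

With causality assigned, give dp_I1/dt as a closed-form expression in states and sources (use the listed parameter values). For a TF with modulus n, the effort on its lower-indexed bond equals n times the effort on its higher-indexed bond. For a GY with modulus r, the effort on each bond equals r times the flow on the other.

b2 |Sf1  (Sf1 (Sf) sets flow on bond)
b3 |I1  (I1 integral (f out))
b1 |J2  (1-jn J2 has f-setter on 3)
b0 |J1  (GY1 both-in/both-out from 1)
b4 |I2  (common-e at J1 fixed by 0)

dp_I1/dt = 5*F_Sf1 - 10*p_I2/3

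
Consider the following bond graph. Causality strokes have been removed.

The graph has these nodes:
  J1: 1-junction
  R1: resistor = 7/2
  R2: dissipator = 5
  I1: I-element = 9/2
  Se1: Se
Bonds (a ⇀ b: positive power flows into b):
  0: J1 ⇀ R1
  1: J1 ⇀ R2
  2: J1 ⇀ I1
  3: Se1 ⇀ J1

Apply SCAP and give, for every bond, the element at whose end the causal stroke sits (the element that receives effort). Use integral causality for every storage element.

b3 |J1  (Se1 (Se) sets effort on bond)
b2 |I1  (I1 outputs flow p/I1)
b0 |J1  (J1: bond 2 brought flow, rest push out)
b1 |J1  (1-jn J1 has f-setter on 2)

bond 0 stroke→J1
bond 1 stroke→J1
bond 2 stroke→I1
bond 3 stroke→J1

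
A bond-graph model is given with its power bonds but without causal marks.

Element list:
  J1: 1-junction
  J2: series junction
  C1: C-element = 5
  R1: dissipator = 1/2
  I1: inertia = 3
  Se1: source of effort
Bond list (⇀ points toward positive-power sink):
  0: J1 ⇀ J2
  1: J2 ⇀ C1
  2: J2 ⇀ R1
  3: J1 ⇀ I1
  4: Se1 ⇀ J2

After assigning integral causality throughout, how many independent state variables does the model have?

b4 stroke→J2  (Se1 (Se) sets effort on bond)
b1 stroke→J2  (C1 integral (e out))
b3 stroke→I1  (I1 integral (f out))
b0 stroke→J1  (common-f at J1 fixed by 3)
b2 stroke→J2  (common-f at J2 fixed by 0)

2  (C1, I1 all integral)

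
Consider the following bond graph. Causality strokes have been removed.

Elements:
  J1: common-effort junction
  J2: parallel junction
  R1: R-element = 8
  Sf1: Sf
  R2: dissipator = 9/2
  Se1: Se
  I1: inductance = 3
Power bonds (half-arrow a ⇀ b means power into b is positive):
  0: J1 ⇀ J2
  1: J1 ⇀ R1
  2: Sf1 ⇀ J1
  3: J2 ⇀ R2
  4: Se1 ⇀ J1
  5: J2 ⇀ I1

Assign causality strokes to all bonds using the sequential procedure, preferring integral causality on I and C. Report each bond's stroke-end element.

bond 0 stroke at J2
bond 1 stroke at R1
bond 2 stroke at Sf1
bond 3 stroke at R2
bond 4 stroke at J1
bond 5 stroke at I1

#2 →Sf1  (Sf1: flow source, stroke at near end)
#4 →J1  (Se1 fixes effort; stroke away)
#0 →J2  (J1: bond 4 brought effort, rest push out)
#1 →R1  (J1: bond 4 brought effort, rest push out)
#3 →R2  (J2: bond 0 brought effort, rest push out)
#5 →I1  (J2: bond 0 brought effort, rest push out)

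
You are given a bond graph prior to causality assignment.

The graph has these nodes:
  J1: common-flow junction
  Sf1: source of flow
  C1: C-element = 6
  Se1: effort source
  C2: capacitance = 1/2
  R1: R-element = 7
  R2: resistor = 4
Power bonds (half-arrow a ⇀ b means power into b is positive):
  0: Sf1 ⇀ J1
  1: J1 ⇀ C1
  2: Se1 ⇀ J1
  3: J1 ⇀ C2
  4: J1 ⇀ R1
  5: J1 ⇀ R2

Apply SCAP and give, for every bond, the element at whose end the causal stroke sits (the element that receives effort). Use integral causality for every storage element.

b0 |Sf1  (Sf1 fixes flow; stroke at Sf1)
b2 |J1  (Se1: effort source, stroke at far end)
b1 |J1  (1-jn J1 has f-setter on 0)
b3 |J1  (common-f at J1 fixed by 0)
b4 |J1  (J1 flow already set via bond 0)
b5 |J1  (J1: bond 0 brought flow, rest push out)

β0 |Sf1
β1 |J1
β2 |J1
β3 |J1
β4 |J1
β5 |J1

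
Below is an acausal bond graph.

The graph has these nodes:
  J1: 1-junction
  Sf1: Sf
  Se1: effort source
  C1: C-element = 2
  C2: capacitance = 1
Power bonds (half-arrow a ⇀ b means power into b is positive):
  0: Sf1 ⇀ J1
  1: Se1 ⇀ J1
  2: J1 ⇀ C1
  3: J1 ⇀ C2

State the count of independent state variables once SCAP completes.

#0 |Sf1  (source Sf1 imposes f)
#1 |J1  (Se1: effort source, stroke at far end)
#2 |J1  (1-jn J1 has f-setter on 0)
#3 |J1  (J1: bond 0 brought flow, rest push out)

2  (C1, C2 all integral)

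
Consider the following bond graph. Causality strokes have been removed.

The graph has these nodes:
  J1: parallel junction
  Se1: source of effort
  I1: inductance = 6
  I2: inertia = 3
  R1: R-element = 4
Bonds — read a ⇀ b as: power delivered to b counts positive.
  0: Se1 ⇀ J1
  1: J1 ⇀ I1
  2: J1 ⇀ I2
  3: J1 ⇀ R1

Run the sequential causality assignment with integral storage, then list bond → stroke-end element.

b0 stroke→J1
b1 stroke→I1
b2 stroke→I2
b3 stroke→R1

#0 stroke→J1  (source Se1 imposes e)
#1 stroke→I1  (J1: bond 0 brought effort, rest push out)
#2 stroke→I2  (J1: bond 0 brought effort, rest push out)
#3 stroke→R1  (J1: bond 0 brought effort, rest push out)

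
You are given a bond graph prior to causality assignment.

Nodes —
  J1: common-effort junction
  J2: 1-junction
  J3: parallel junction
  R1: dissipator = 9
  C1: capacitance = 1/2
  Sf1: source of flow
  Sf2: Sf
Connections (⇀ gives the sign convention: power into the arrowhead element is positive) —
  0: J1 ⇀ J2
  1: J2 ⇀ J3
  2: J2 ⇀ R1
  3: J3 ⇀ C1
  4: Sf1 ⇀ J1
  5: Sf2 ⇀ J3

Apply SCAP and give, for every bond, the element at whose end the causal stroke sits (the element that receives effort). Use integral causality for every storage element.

bond 0 stroke→J1
bond 1 stroke→J2
bond 2 stroke→J2
bond 3 stroke→J3
bond 4 stroke→Sf1
bond 5 stroke→Sf2

#4 stroke→Sf1  (Sf1 (Sf) sets flow on bond)
#5 stroke→Sf2  (Sf2: flow source, stroke at near end)
#0 stroke→J1  (closing 0-jn rule on J1)
#1 stroke→J2  (J2 flow already set via bond 0)
#2 stroke→J2  (J2: bond 0 brought flow, rest push out)
#3 stroke→J3  (J3 needs exactly one e-in)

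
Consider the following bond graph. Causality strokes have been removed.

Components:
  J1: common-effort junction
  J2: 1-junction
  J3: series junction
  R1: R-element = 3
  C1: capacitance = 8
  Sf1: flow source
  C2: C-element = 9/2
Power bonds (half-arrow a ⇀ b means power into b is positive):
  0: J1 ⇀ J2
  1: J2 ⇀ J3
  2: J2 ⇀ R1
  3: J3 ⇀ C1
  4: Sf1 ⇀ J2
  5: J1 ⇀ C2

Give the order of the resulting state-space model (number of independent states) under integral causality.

b4 |Sf1  (Sf1 (Sf) sets flow on bond)
b0 |J2  (1-jn J2 has f-setter on 4)
b1 |J2  (J2: bond 4 brought flow, rest push out)
b2 |J2  (J2 flow already set via bond 4)
b3 |J3  (common-f at J3 fixed by 1)
b5 |J1  (J1: last free bond brings effort in)

2  (C1, C2 all integral)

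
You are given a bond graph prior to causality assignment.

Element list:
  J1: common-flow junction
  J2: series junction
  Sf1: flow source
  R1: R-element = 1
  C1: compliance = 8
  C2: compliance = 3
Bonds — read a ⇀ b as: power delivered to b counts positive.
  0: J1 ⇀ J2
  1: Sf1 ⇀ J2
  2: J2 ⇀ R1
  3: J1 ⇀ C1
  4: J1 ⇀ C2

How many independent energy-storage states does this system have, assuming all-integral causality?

bond 1 →Sf1  (source Sf1 imposes f)
bond 0 →J2  (J2: bond 1 brought flow, rest push out)
bond 2 →J2  (1-jn J2 has f-setter on 1)
bond 3 →J1  (J1: bond 0 brought flow, rest push out)
bond 4 →J1  (J1: bond 0 brought flow, rest push out)

2  (C1, C2 all integral)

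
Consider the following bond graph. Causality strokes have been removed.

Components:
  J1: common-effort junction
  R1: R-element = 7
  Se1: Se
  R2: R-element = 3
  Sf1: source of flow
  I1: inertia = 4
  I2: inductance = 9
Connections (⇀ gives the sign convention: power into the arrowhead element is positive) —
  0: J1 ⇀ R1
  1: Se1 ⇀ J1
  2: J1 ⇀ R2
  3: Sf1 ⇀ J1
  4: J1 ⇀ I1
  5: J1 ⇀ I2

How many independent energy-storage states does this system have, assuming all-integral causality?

bond 1 →J1  (Se1 fixes effort; stroke away)
bond 3 →Sf1  (Sf1: flow source, stroke at near end)
bond 0 →R1  (J1 effort already set via bond 1)
bond 2 →R2  (J1: bond 1 brought effort, rest push out)
bond 4 →I1  (common-e at J1 fixed by 1)
bond 5 →I2  (common-e at J1 fixed by 1)

2  (I1, I2 all integral)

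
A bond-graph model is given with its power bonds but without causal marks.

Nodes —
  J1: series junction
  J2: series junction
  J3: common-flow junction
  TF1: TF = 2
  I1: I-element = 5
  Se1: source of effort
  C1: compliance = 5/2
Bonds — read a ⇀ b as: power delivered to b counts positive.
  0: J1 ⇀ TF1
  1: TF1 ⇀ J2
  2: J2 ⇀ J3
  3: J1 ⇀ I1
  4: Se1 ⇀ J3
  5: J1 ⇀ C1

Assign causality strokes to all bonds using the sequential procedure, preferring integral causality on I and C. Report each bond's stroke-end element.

β4 stroke at J3  (Se1 (Se) sets effort on bond)
β2 stroke at J2  (closing 1-jn rule on J3)
β1 stroke at TF1  (J2 needs exactly one f-in)
β0 stroke at J1  (TF1: transformer flips bond 1)
β3 stroke at I1  (I1: I, integral causality)
β5 stroke at J1  (common-f at J1 fixed by 3)

bond 0 stroke at J1
bond 1 stroke at TF1
bond 2 stroke at J2
bond 3 stroke at I1
bond 4 stroke at J3
bond 5 stroke at J1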